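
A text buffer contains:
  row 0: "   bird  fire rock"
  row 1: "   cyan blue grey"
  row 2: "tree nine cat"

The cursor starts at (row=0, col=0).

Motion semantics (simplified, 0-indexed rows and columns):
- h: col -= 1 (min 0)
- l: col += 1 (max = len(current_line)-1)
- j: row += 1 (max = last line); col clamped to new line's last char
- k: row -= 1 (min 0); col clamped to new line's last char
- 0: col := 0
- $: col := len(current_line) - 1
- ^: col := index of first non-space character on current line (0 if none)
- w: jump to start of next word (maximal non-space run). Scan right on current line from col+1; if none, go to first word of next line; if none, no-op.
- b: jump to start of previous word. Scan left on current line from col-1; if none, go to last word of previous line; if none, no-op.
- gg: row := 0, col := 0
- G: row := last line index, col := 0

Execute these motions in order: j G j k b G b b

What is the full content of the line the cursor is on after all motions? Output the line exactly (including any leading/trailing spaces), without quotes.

After 1 (j): row=1 col=0 char='_'
After 2 (G): row=2 col=0 char='t'
After 3 (j): row=2 col=0 char='t'
After 4 (k): row=1 col=0 char='_'
After 5 (b): row=0 col=14 char='r'
After 6 (G): row=2 col=0 char='t'
After 7 (b): row=1 col=13 char='g'
After 8 (b): row=1 col=8 char='b'

Answer:    cyan blue grey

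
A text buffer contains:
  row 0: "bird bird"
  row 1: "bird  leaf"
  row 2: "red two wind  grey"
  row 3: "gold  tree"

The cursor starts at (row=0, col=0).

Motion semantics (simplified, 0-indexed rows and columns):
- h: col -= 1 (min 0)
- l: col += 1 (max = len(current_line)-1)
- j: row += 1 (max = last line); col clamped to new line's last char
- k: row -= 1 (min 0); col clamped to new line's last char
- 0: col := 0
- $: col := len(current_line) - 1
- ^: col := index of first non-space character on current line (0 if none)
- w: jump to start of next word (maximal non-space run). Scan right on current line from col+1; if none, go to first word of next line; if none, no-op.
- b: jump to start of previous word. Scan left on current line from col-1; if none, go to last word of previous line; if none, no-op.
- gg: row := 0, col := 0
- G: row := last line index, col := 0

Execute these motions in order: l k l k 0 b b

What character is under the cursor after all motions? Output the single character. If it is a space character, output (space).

Answer: b

Derivation:
After 1 (l): row=0 col=1 char='i'
After 2 (k): row=0 col=1 char='i'
After 3 (l): row=0 col=2 char='r'
After 4 (k): row=0 col=2 char='r'
After 5 (0): row=0 col=0 char='b'
After 6 (b): row=0 col=0 char='b'
After 7 (b): row=0 col=0 char='b'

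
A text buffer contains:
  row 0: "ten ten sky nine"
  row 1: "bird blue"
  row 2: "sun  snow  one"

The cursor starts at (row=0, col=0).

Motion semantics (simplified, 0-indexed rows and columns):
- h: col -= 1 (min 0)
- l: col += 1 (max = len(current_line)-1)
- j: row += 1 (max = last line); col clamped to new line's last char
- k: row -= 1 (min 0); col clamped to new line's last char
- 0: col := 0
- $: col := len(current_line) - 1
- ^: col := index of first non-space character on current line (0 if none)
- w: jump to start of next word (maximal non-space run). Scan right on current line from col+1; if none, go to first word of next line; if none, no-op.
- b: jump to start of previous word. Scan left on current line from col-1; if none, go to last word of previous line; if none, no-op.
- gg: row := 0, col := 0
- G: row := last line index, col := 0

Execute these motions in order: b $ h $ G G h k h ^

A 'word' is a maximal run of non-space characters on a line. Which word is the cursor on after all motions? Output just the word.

Answer: bird

Derivation:
After 1 (b): row=0 col=0 char='t'
After 2 ($): row=0 col=15 char='e'
After 3 (h): row=0 col=14 char='n'
After 4 ($): row=0 col=15 char='e'
After 5 (G): row=2 col=0 char='s'
After 6 (G): row=2 col=0 char='s'
After 7 (h): row=2 col=0 char='s'
After 8 (k): row=1 col=0 char='b'
After 9 (h): row=1 col=0 char='b'
After 10 (^): row=1 col=0 char='b'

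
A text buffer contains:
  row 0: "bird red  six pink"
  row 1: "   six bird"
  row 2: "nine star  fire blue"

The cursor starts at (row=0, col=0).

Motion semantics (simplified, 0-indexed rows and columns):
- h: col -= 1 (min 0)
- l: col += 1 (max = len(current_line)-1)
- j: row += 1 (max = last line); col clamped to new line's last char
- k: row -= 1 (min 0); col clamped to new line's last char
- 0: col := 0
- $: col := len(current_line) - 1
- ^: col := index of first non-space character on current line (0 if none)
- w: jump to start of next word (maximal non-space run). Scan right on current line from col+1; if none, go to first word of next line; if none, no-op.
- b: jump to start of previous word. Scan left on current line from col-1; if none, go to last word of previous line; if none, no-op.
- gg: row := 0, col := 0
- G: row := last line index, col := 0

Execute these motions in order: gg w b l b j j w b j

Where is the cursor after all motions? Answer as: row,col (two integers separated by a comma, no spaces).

Answer: 2,0

Derivation:
After 1 (gg): row=0 col=0 char='b'
After 2 (w): row=0 col=5 char='r'
After 3 (b): row=0 col=0 char='b'
After 4 (l): row=0 col=1 char='i'
After 5 (b): row=0 col=0 char='b'
After 6 (j): row=1 col=0 char='_'
After 7 (j): row=2 col=0 char='n'
After 8 (w): row=2 col=5 char='s'
After 9 (b): row=2 col=0 char='n'
After 10 (j): row=2 col=0 char='n'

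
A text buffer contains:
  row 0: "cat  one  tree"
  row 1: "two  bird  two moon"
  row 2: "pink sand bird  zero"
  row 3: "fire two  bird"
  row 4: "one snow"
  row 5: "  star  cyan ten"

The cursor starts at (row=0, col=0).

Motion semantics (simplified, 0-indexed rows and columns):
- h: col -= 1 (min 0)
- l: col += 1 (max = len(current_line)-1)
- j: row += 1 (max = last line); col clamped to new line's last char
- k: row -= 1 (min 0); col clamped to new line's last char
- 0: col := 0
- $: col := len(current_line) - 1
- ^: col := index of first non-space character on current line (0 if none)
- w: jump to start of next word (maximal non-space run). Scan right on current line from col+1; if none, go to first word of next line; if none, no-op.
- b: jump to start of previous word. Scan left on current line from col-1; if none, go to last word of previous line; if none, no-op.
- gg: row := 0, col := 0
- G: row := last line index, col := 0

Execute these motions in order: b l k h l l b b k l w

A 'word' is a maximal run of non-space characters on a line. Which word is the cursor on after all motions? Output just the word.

After 1 (b): row=0 col=0 char='c'
After 2 (l): row=0 col=1 char='a'
After 3 (k): row=0 col=1 char='a'
After 4 (h): row=0 col=0 char='c'
After 5 (l): row=0 col=1 char='a'
After 6 (l): row=0 col=2 char='t'
After 7 (b): row=0 col=0 char='c'
After 8 (b): row=0 col=0 char='c'
After 9 (k): row=0 col=0 char='c'
After 10 (l): row=0 col=1 char='a'
After 11 (w): row=0 col=5 char='o'

Answer: one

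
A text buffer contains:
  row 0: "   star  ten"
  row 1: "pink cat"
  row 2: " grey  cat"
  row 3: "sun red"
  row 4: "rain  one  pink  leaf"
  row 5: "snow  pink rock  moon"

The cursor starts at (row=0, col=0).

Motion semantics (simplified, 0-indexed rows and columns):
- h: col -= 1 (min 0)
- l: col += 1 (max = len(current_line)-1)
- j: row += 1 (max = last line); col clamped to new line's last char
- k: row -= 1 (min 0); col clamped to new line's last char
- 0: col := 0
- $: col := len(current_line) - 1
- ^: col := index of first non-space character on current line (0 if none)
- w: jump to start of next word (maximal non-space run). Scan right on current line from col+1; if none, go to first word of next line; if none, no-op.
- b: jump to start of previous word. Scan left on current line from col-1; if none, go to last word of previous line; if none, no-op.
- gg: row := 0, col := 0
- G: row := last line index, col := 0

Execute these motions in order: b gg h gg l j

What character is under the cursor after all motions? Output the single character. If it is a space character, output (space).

After 1 (b): row=0 col=0 char='_'
After 2 (gg): row=0 col=0 char='_'
After 3 (h): row=0 col=0 char='_'
After 4 (gg): row=0 col=0 char='_'
After 5 (l): row=0 col=1 char='_'
After 6 (j): row=1 col=1 char='i'

Answer: i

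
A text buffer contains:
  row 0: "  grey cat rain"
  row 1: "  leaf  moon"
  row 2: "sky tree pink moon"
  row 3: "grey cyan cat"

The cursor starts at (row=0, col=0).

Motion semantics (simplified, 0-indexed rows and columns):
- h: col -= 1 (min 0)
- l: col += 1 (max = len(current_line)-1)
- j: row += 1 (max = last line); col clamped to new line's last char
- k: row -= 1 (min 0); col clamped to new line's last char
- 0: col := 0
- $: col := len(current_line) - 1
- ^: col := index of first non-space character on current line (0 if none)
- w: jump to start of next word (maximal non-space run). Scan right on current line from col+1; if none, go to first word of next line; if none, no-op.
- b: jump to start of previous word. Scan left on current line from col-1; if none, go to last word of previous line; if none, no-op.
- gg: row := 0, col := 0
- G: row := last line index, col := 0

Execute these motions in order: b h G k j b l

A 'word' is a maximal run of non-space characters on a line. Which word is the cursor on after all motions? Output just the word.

Answer: moon

Derivation:
After 1 (b): row=0 col=0 char='_'
After 2 (h): row=0 col=0 char='_'
After 3 (G): row=3 col=0 char='g'
After 4 (k): row=2 col=0 char='s'
After 5 (j): row=3 col=0 char='g'
After 6 (b): row=2 col=14 char='m'
After 7 (l): row=2 col=15 char='o'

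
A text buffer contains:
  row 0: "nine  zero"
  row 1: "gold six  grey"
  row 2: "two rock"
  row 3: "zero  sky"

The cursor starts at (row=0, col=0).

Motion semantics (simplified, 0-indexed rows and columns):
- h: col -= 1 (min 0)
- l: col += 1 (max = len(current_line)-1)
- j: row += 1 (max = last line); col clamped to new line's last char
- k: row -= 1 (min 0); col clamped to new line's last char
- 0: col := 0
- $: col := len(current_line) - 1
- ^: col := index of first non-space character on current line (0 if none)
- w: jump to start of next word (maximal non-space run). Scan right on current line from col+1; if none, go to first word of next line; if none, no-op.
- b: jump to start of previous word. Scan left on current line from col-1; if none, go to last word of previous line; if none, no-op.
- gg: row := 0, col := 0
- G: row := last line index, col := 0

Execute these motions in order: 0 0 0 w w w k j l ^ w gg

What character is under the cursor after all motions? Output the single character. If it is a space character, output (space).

After 1 (0): row=0 col=0 char='n'
After 2 (0): row=0 col=0 char='n'
After 3 (0): row=0 col=0 char='n'
After 4 (w): row=0 col=6 char='z'
After 5 (w): row=1 col=0 char='g'
After 6 (w): row=1 col=5 char='s'
After 7 (k): row=0 col=5 char='_'
After 8 (j): row=1 col=5 char='s'
After 9 (l): row=1 col=6 char='i'
After 10 (^): row=1 col=0 char='g'
After 11 (w): row=1 col=5 char='s'
After 12 (gg): row=0 col=0 char='n'

Answer: n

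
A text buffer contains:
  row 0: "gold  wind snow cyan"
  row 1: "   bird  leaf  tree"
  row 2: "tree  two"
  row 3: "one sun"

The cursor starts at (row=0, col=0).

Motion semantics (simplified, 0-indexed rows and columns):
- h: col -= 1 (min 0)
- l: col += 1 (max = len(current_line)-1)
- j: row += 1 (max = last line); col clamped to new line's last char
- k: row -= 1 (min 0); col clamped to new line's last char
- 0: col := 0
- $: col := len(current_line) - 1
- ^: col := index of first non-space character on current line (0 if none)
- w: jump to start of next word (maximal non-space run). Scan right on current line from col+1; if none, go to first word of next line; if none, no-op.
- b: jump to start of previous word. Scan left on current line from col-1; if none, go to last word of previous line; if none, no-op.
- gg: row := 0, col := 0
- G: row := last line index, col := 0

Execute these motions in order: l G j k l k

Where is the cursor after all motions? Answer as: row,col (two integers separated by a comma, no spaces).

After 1 (l): row=0 col=1 char='o'
After 2 (G): row=3 col=0 char='o'
After 3 (j): row=3 col=0 char='o'
After 4 (k): row=2 col=0 char='t'
After 5 (l): row=2 col=1 char='r'
After 6 (k): row=1 col=1 char='_'

Answer: 1,1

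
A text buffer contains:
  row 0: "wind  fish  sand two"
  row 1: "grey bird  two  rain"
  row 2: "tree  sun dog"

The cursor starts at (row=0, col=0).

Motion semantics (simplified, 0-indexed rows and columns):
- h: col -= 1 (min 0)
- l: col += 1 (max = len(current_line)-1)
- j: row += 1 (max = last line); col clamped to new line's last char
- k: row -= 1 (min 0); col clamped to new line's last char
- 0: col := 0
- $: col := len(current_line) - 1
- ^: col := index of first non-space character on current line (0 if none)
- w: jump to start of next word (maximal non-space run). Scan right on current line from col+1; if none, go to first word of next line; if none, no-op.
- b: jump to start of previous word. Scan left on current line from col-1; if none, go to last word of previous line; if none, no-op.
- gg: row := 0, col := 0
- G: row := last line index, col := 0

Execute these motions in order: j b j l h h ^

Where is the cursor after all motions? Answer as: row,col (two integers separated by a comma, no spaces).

Answer: 1,0

Derivation:
After 1 (j): row=1 col=0 char='g'
After 2 (b): row=0 col=17 char='t'
After 3 (j): row=1 col=17 char='a'
After 4 (l): row=1 col=18 char='i'
After 5 (h): row=1 col=17 char='a'
After 6 (h): row=1 col=16 char='r'
After 7 (^): row=1 col=0 char='g'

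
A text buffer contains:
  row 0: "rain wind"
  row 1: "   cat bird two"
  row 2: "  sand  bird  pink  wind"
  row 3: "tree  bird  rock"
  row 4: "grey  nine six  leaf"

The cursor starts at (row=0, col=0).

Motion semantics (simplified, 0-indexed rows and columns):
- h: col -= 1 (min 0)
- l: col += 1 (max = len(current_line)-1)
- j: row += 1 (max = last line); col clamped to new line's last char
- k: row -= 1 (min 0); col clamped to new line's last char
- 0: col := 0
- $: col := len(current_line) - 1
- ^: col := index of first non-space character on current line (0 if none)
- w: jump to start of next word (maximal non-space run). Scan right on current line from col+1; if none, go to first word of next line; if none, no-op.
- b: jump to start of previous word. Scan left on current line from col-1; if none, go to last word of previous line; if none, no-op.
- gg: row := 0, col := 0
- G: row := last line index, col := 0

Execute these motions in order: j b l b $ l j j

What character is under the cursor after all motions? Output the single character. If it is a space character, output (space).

Answer: b

Derivation:
After 1 (j): row=1 col=0 char='_'
After 2 (b): row=0 col=5 char='w'
After 3 (l): row=0 col=6 char='i'
After 4 (b): row=0 col=5 char='w'
After 5 ($): row=0 col=8 char='d'
After 6 (l): row=0 col=8 char='d'
After 7 (j): row=1 col=8 char='i'
After 8 (j): row=2 col=8 char='b'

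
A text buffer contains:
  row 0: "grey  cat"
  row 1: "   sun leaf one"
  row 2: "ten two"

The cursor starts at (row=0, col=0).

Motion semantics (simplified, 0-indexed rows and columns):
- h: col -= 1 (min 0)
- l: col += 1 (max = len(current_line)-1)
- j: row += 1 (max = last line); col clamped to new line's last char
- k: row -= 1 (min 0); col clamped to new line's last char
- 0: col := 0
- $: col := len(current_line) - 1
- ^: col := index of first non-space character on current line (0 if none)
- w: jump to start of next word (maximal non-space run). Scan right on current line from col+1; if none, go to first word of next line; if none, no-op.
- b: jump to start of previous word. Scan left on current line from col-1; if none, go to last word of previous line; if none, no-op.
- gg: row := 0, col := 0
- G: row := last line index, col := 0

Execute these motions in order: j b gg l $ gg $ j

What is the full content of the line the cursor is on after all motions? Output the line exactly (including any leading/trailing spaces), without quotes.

After 1 (j): row=1 col=0 char='_'
After 2 (b): row=0 col=6 char='c'
After 3 (gg): row=0 col=0 char='g'
After 4 (l): row=0 col=1 char='r'
After 5 ($): row=0 col=8 char='t'
After 6 (gg): row=0 col=0 char='g'
After 7 ($): row=0 col=8 char='t'
After 8 (j): row=1 col=8 char='e'

Answer:    sun leaf one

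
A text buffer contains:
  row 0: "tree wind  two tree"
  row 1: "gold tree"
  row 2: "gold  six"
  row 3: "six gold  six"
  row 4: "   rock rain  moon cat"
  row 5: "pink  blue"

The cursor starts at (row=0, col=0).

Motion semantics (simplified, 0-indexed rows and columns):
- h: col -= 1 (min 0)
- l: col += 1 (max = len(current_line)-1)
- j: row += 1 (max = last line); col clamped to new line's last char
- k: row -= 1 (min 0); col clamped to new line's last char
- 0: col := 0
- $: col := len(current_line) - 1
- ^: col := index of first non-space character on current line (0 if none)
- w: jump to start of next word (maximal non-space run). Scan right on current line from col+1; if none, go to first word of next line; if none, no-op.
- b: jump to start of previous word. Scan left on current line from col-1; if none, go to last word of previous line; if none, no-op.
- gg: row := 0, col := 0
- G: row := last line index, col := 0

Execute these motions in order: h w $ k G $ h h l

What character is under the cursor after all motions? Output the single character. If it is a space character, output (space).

After 1 (h): row=0 col=0 char='t'
After 2 (w): row=0 col=5 char='w'
After 3 ($): row=0 col=18 char='e'
After 4 (k): row=0 col=18 char='e'
After 5 (G): row=5 col=0 char='p'
After 6 ($): row=5 col=9 char='e'
After 7 (h): row=5 col=8 char='u'
After 8 (h): row=5 col=7 char='l'
After 9 (l): row=5 col=8 char='u'

Answer: u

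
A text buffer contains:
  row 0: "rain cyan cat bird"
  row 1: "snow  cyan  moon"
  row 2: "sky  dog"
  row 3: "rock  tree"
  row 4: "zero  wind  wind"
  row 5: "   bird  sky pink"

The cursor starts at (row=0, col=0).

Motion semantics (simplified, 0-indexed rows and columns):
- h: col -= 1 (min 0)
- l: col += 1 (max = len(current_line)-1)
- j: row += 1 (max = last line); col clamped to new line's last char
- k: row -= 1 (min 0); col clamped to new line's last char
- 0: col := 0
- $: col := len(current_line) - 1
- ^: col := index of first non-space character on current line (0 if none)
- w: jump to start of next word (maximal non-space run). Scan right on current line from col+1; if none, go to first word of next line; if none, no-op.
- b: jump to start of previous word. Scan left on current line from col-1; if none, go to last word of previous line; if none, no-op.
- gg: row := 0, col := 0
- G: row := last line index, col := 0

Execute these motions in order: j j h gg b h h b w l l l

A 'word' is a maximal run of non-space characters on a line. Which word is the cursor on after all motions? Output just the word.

After 1 (j): row=1 col=0 char='s'
After 2 (j): row=2 col=0 char='s'
After 3 (h): row=2 col=0 char='s'
After 4 (gg): row=0 col=0 char='r'
After 5 (b): row=0 col=0 char='r'
After 6 (h): row=0 col=0 char='r'
After 7 (h): row=0 col=0 char='r'
After 8 (b): row=0 col=0 char='r'
After 9 (w): row=0 col=5 char='c'
After 10 (l): row=0 col=6 char='y'
After 11 (l): row=0 col=7 char='a'
After 12 (l): row=0 col=8 char='n'

Answer: cyan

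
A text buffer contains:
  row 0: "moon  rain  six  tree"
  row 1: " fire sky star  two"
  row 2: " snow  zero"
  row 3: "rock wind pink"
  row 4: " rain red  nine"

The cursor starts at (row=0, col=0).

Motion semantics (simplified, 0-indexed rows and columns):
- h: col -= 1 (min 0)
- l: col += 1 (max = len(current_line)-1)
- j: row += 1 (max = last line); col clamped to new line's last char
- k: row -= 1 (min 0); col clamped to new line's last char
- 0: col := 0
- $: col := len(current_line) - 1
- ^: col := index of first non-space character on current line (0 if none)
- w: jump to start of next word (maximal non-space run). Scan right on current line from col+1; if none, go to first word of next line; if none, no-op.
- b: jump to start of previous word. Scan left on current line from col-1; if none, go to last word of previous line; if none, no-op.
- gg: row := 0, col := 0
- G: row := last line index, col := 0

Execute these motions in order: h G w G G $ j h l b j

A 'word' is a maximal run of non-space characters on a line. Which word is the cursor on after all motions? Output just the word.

After 1 (h): row=0 col=0 char='m'
After 2 (G): row=4 col=0 char='_'
After 3 (w): row=4 col=1 char='r'
After 4 (G): row=4 col=0 char='_'
After 5 (G): row=4 col=0 char='_'
After 6 ($): row=4 col=14 char='e'
After 7 (j): row=4 col=14 char='e'
After 8 (h): row=4 col=13 char='n'
After 9 (l): row=4 col=14 char='e'
After 10 (b): row=4 col=11 char='n'
After 11 (j): row=4 col=11 char='n'

Answer: nine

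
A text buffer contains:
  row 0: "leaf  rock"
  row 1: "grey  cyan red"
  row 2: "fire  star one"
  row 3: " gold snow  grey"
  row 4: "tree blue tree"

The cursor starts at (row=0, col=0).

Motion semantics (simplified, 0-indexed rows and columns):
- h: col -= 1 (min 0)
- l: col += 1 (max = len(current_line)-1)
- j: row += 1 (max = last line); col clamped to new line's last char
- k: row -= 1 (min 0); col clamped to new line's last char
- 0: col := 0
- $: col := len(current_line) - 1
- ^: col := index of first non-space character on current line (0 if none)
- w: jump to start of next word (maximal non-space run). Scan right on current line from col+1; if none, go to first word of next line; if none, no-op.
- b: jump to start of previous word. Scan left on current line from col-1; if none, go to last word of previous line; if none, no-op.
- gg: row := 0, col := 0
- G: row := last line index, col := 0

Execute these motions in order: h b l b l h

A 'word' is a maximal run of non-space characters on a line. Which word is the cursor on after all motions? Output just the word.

Answer: leaf

Derivation:
After 1 (h): row=0 col=0 char='l'
After 2 (b): row=0 col=0 char='l'
After 3 (l): row=0 col=1 char='e'
After 4 (b): row=0 col=0 char='l'
After 5 (l): row=0 col=1 char='e'
After 6 (h): row=0 col=0 char='l'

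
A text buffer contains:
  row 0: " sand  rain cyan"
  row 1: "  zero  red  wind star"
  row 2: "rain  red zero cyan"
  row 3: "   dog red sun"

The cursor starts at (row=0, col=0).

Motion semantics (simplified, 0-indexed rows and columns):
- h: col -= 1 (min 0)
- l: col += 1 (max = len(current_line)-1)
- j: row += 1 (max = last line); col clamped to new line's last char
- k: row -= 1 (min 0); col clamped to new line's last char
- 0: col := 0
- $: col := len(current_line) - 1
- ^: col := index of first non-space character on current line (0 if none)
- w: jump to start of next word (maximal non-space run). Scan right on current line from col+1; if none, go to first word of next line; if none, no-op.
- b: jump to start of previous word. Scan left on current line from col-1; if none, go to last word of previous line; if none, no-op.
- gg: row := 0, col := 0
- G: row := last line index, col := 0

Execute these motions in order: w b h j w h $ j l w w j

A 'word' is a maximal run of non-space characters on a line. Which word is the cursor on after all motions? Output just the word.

After 1 (w): row=0 col=1 char='s'
After 2 (b): row=0 col=1 char='s'
After 3 (h): row=0 col=0 char='_'
After 4 (j): row=1 col=0 char='_'
After 5 (w): row=1 col=2 char='z'
After 6 (h): row=1 col=1 char='_'
After 7 ($): row=1 col=21 char='r'
After 8 (j): row=2 col=18 char='n'
After 9 (l): row=2 col=18 char='n'
After 10 (w): row=3 col=3 char='d'
After 11 (w): row=3 col=7 char='r'
After 12 (j): row=3 col=7 char='r'

Answer: red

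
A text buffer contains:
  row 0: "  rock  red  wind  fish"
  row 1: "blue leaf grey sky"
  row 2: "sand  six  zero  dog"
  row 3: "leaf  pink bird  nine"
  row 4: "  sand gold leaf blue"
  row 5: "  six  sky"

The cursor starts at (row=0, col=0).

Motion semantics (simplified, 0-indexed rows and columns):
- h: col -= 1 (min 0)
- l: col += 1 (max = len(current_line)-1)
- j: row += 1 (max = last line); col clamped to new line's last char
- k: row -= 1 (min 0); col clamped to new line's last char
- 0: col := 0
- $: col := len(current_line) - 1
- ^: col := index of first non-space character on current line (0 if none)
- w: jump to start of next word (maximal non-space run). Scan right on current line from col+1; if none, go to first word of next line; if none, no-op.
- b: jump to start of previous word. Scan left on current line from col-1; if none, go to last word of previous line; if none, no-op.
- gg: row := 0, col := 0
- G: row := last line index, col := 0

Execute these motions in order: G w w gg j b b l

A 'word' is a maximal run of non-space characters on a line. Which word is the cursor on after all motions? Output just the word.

Answer: wind

Derivation:
After 1 (G): row=5 col=0 char='_'
After 2 (w): row=5 col=2 char='s'
After 3 (w): row=5 col=7 char='s'
After 4 (gg): row=0 col=0 char='_'
After 5 (j): row=1 col=0 char='b'
After 6 (b): row=0 col=19 char='f'
After 7 (b): row=0 col=13 char='w'
After 8 (l): row=0 col=14 char='i'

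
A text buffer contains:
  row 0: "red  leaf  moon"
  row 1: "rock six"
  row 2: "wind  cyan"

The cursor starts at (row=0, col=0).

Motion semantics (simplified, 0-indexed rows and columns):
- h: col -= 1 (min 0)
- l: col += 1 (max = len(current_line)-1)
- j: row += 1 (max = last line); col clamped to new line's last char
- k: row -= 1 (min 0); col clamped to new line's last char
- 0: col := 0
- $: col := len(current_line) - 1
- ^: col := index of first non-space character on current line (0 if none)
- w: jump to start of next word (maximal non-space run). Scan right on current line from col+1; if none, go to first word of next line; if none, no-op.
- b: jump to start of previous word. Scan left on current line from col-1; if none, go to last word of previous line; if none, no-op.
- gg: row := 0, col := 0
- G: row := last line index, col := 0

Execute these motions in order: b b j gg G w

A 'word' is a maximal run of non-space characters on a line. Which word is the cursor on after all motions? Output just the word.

After 1 (b): row=0 col=0 char='r'
After 2 (b): row=0 col=0 char='r'
After 3 (j): row=1 col=0 char='r'
After 4 (gg): row=0 col=0 char='r'
After 5 (G): row=2 col=0 char='w'
After 6 (w): row=2 col=6 char='c'

Answer: cyan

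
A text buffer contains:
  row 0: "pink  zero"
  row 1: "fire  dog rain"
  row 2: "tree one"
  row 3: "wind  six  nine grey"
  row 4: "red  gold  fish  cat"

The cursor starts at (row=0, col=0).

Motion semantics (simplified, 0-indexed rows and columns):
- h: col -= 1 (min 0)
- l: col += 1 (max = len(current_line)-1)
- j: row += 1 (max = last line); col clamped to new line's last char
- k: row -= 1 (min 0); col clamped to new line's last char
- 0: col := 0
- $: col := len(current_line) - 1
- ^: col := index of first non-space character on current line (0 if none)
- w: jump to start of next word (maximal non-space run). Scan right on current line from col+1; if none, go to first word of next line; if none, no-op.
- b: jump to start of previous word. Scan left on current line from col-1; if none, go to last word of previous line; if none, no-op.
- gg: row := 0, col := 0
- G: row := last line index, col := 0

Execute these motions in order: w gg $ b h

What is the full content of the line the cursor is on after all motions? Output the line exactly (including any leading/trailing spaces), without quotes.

After 1 (w): row=0 col=6 char='z'
After 2 (gg): row=0 col=0 char='p'
After 3 ($): row=0 col=9 char='o'
After 4 (b): row=0 col=6 char='z'
After 5 (h): row=0 col=5 char='_'

Answer: pink  zero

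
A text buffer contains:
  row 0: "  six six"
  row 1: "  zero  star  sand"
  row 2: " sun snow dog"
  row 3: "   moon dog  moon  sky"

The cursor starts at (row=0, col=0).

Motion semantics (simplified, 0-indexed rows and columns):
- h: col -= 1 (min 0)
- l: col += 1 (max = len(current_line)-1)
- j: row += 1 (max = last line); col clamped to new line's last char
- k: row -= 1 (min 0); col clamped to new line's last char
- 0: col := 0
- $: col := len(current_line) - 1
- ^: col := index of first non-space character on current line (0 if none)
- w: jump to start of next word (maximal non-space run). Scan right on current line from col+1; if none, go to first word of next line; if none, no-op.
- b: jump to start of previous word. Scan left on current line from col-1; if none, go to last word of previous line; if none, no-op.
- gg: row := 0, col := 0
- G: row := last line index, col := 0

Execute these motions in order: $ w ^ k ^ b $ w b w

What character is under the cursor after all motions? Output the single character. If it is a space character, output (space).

After 1 ($): row=0 col=8 char='x'
After 2 (w): row=1 col=2 char='z'
After 3 (^): row=1 col=2 char='z'
After 4 (k): row=0 col=2 char='s'
After 5 (^): row=0 col=2 char='s'
After 6 (b): row=0 col=2 char='s'
After 7 ($): row=0 col=8 char='x'
After 8 (w): row=1 col=2 char='z'
After 9 (b): row=0 col=6 char='s'
After 10 (w): row=1 col=2 char='z'

Answer: z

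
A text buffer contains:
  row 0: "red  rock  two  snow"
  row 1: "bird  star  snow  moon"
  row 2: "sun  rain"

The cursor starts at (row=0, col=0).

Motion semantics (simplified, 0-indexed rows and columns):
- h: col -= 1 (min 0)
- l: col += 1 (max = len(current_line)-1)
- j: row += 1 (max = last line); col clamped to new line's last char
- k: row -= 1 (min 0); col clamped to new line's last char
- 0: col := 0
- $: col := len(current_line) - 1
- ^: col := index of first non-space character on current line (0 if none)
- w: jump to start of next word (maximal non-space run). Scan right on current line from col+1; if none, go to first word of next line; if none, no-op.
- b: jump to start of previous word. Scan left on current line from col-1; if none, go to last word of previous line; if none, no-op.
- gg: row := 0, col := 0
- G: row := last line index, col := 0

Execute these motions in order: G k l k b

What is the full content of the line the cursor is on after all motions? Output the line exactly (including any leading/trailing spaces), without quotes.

Answer: red  rock  two  snow

Derivation:
After 1 (G): row=2 col=0 char='s'
After 2 (k): row=1 col=0 char='b'
After 3 (l): row=1 col=1 char='i'
After 4 (k): row=0 col=1 char='e'
After 5 (b): row=0 col=0 char='r'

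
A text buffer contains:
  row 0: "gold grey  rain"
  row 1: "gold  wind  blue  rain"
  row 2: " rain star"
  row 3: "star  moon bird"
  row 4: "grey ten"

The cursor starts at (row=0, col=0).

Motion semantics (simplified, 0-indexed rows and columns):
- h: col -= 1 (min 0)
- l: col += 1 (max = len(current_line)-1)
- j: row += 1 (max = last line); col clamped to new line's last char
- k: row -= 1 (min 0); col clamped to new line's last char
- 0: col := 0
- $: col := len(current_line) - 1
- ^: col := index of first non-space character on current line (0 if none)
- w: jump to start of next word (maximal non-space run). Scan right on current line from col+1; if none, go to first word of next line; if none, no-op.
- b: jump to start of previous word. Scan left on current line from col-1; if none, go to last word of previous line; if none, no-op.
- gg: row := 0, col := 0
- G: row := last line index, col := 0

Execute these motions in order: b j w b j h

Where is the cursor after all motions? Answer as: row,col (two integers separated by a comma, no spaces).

Answer: 2,0

Derivation:
After 1 (b): row=0 col=0 char='g'
After 2 (j): row=1 col=0 char='g'
After 3 (w): row=1 col=6 char='w'
After 4 (b): row=1 col=0 char='g'
After 5 (j): row=2 col=0 char='_'
After 6 (h): row=2 col=0 char='_'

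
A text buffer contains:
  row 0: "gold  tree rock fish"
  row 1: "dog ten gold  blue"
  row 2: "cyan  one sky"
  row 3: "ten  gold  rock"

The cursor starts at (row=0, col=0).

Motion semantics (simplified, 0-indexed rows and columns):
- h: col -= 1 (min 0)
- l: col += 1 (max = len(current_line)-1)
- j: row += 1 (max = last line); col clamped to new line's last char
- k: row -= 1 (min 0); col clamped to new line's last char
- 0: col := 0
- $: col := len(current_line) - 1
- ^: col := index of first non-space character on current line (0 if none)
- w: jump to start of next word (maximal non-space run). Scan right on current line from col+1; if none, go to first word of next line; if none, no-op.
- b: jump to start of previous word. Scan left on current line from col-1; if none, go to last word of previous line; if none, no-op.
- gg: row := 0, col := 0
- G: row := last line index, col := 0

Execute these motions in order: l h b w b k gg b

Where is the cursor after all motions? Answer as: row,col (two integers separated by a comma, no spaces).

Answer: 0,0

Derivation:
After 1 (l): row=0 col=1 char='o'
After 2 (h): row=0 col=0 char='g'
After 3 (b): row=0 col=0 char='g'
After 4 (w): row=0 col=6 char='t'
After 5 (b): row=0 col=0 char='g'
After 6 (k): row=0 col=0 char='g'
After 7 (gg): row=0 col=0 char='g'
After 8 (b): row=0 col=0 char='g'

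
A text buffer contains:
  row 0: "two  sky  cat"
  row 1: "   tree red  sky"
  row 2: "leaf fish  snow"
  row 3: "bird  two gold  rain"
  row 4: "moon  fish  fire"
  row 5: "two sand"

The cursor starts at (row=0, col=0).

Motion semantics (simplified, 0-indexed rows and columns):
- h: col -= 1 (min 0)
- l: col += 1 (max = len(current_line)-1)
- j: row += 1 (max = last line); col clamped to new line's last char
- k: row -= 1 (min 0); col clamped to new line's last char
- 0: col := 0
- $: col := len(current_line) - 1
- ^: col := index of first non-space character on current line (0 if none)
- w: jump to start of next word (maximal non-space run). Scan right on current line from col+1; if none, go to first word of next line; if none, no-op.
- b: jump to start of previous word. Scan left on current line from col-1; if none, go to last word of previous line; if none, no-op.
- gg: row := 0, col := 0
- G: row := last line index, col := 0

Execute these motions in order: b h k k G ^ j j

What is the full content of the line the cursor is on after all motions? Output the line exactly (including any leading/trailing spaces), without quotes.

After 1 (b): row=0 col=0 char='t'
After 2 (h): row=0 col=0 char='t'
After 3 (k): row=0 col=0 char='t'
After 4 (k): row=0 col=0 char='t'
After 5 (G): row=5 col=0 char='t'
After 6 (^): row=5 col=0 char='t'
After 7 (j): row=5 col=0 char='t'
After 8 (j): row=5 col=0 char='t'

Answer: two sand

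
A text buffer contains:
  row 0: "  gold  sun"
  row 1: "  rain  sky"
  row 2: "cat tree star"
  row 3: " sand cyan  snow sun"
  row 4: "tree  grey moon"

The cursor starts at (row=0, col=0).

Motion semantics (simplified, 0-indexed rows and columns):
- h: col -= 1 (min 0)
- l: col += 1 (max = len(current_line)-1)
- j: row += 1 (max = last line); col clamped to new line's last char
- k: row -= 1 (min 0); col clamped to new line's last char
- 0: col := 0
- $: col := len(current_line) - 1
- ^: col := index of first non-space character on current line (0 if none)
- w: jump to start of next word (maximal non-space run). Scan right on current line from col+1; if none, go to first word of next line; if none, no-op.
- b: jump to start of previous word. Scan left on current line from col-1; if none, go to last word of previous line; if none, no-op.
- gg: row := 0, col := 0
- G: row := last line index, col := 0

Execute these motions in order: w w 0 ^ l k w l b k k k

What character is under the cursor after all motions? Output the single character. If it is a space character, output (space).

After 1 (w): row=0 col=2 char='g'
After 2 (w): row=0 col=8 char='s'
After 3 (0): row=0 col=0 char='_'
After 4 (^): row=0 col=2 char='g'
After 5 (l): row=0 col=3 char='o'
After 6 (k): row=0 col=3 char='o'
After 7 (w): row=0 col=8 char='s'
After 8 (l): row=0 col=9 char='u'
After 9 (b): row=0 col=8 char='s'
After 10 (k): row=0 col=8 char='s'
After 11 (k): row=0 col=8 char='s'
After 12 (k): row=0 col=8 char='s'

Answer: s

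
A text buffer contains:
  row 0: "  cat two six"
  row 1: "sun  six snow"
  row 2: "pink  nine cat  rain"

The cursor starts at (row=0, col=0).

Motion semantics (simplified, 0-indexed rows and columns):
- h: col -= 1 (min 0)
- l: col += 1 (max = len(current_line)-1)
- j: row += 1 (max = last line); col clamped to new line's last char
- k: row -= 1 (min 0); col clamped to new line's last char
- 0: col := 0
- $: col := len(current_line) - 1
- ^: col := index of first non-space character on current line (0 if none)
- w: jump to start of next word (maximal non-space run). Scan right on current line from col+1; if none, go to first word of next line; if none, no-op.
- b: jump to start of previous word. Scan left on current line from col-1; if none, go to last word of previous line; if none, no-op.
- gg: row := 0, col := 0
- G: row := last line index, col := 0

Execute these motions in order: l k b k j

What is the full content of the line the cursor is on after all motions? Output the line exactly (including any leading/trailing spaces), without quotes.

Answer: sun  six snow

Derivation:
After 1 (l): row=0 col=1 char='_'
After 2 (k): row=0 col=1 char='_'
After 3 (b): row=0 col=1 char='_'
After 4 (k): row=0 col=1 char='_'
After 5 (j): row=1 col=1 char='u'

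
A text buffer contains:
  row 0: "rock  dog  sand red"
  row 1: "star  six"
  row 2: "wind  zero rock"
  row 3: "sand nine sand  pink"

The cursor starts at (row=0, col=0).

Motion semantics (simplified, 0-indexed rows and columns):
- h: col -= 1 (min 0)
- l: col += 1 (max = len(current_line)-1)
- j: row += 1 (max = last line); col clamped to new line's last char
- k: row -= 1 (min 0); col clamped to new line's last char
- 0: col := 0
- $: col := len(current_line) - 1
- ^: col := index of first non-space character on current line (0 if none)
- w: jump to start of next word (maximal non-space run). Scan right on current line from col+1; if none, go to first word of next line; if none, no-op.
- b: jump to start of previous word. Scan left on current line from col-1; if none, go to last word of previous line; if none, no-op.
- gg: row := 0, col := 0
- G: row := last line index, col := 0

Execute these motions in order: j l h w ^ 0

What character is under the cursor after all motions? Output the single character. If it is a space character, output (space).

Answer: s

Derivation:
After 1 (j): row=1 col=0 char='s'
After 2 (l): row=1 col=1 char='t'
After 3 (h): row=1 col=0 char='s'
After 4 (w): row=1 col=6 char='s'
After 5 (^): row=1 col=0 char='s'
After 6 (0): row=1 col=0 char='s'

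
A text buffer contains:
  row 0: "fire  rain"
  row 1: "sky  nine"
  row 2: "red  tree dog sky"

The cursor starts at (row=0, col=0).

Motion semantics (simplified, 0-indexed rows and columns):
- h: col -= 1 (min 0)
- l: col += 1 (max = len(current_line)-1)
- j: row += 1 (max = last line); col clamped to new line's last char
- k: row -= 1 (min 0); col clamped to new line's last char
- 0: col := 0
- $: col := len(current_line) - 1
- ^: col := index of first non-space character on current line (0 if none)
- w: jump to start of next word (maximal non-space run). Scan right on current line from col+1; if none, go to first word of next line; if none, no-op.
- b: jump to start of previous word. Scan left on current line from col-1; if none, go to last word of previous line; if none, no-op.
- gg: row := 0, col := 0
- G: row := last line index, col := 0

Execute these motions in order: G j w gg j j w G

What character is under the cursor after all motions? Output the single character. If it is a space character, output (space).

Answer: r

Derivation:
After 1 (G): row=2 col=0 char='r'
After 2 (j): row=2 col=0 char='r'
After 3 (w): row=2 col=5 char='t'
After 4 (gg): row=0 col=0 char='f'
After 5 (j): row=1 col=0 char='s'
After 6 (j): row=2 col=0 char='r'
After 7 (w): row=2 col=5 char='t'
After 8 (G): row=2 col=0 char='r'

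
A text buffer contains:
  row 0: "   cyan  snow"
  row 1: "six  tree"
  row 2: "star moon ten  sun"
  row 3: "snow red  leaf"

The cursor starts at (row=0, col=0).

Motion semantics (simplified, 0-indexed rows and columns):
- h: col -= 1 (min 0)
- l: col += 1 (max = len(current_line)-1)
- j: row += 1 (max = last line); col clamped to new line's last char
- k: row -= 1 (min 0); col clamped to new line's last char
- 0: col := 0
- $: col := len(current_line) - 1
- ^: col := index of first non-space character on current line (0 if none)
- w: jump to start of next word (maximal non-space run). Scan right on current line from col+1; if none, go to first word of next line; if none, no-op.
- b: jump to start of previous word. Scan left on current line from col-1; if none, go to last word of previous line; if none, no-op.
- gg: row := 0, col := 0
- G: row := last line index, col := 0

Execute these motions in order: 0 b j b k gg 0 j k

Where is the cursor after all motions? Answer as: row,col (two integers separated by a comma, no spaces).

Answer: 0,0

Derivation:
After 1 (0): row=0 col=0 char='_'
After 2 (b): row=0 col=0 char='_'
After 3 (j): row=1 col=0 char='s'
After 4 (b): row=0 col=9 char='s'
After 5 (k): row=0 col=9 char='s'
After 6 (gg): row=0 col=0 char='_'
After 7 (0): row=0 col=0 char='_'
After 8 (j): row=1 col=0 char='s'
After 9 (k): row=0 col=0 char='_'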